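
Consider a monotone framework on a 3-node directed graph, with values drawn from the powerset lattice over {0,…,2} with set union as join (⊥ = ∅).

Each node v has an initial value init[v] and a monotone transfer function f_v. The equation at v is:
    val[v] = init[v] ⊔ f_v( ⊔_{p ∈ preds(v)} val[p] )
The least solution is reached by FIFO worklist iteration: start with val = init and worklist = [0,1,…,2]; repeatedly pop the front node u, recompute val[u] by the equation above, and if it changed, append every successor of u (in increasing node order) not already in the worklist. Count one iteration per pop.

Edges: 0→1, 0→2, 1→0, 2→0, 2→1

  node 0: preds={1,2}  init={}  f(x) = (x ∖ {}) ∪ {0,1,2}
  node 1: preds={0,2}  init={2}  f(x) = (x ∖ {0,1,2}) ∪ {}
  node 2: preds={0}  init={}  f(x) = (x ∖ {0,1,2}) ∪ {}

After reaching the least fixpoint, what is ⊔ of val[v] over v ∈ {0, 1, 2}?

Iteration log — 3 steps:
  step 1. node 0  ⊔preds={2}  new={0,1,2}  old={}  +wl: 
  step 2. node 1  ⊔preds={0,1,2}  new={2}  stable
  step 3. node 2  ⊔preds={0,1,2}  new={}  stable

Least fixpoint reached:
  node 0: {0,1,2}
  node 1: {2}
  node 2: {}

{0,1,2}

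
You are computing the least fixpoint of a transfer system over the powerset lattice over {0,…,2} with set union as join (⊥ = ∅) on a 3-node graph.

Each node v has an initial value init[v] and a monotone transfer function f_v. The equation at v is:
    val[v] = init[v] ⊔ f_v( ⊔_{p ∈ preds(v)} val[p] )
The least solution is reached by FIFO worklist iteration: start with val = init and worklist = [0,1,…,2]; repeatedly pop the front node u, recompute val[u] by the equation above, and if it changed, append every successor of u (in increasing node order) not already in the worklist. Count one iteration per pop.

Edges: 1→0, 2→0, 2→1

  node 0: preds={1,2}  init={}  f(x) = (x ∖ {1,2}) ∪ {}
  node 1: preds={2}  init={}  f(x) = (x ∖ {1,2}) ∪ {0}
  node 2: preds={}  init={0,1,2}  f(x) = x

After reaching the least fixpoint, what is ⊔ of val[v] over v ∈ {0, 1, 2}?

Trace (4 dequeues):
  [1] u=0 | in {0,1,2} | out {0} | prev {} | push {}
  [2] u=1 | in {0,1,2} | out {0} | prev {} | push {0}
  [3] u=2 | in {} | out {0,1,2} | ==
  [4] u=0 | in {0,1,2} | out {0} | ==

Converged values:
  [0] {0}
  [1] {0}
  [2] {0,1,2}

{0,1,2}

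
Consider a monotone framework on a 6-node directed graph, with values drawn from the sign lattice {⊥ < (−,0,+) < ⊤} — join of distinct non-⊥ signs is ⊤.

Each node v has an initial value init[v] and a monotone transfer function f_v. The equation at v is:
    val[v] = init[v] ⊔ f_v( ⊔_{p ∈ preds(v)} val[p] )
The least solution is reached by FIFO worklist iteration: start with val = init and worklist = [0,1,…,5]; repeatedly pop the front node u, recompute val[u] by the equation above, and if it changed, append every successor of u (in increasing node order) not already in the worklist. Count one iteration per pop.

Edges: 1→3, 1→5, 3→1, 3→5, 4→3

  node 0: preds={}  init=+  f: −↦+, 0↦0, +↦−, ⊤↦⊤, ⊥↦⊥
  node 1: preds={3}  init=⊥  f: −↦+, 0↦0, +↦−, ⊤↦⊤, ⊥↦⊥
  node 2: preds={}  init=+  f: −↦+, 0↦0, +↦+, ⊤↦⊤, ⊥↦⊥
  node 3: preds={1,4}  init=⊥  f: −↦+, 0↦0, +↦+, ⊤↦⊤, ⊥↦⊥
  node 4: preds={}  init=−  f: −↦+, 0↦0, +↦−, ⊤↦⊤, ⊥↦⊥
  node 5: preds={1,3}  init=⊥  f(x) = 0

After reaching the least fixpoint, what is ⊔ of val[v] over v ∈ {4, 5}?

⊤

Trace (9 dequeues):
  [1] u=0 | in ⊥ | out + | ==
  [2] u=1 | in ⊥ | out ⊥ | ==
  [3] u=2 | in ⊥ | out + | ==
  [4] u=3 | in − | out + | prev ⊥ | push {1}
  [5] u=4 | in ⊥ | out − | ==
  [6] u=5 | in + | out 0 | prev ⊥ | push {}
  [7] u=1 | in + | out − | prev ⊥ | push {3,5}
  [8] u=3 | in − | out + | ==
  [9] u=5 | in ⊤ | out 0 | ==

Converged values:
  [0] +
  [1] −
  [2] +
  [3] +
  [4] −
  [5] 0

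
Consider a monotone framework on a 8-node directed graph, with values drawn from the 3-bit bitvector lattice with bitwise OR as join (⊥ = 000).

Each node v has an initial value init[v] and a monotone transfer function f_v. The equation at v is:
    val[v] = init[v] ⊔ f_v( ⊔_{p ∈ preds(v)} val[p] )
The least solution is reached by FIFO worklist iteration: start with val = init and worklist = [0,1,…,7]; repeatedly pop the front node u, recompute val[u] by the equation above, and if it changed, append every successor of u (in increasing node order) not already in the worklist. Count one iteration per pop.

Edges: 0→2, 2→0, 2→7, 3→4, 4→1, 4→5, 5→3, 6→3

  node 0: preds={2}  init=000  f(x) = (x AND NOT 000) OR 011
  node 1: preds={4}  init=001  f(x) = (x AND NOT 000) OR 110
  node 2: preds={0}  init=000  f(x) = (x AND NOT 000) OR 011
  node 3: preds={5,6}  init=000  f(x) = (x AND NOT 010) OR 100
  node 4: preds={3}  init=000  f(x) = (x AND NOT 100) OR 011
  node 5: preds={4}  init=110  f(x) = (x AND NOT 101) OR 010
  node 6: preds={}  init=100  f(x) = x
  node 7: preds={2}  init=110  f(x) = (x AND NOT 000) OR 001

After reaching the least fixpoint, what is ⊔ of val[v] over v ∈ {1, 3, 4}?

111

Trace (10 dequeues):
  [1] u=0 | in 000 | out 011 | prev 000 | push {}
  [2] u=1 | in 000 | out 111 | prev 001 | push {}
  [3] u=2 | in 011 | out 011 | prev 000 | push {0}
  [4] u=3 | in 110 | out 100 | prev 000 | push {}
  [5] u=4 | in 100 | out 011 | prev 000 | push {1}
  [6] u=5 | in 011 | out 110 | ==
  [7] u=6 | in 000 | out 100 | ==
  [8] u=7 | in 011 | out 111 | prev 110 | push {}
  [9] u=0 | in 011 | out 011 | ==
  [10] u=1 | in 011 | out 111 | ==

Converged values:
  [0] 011
  [1] 111
  [2] 011
  [3] 100
  [4] 011
  [5] 110
  [6] 100
  [7] 111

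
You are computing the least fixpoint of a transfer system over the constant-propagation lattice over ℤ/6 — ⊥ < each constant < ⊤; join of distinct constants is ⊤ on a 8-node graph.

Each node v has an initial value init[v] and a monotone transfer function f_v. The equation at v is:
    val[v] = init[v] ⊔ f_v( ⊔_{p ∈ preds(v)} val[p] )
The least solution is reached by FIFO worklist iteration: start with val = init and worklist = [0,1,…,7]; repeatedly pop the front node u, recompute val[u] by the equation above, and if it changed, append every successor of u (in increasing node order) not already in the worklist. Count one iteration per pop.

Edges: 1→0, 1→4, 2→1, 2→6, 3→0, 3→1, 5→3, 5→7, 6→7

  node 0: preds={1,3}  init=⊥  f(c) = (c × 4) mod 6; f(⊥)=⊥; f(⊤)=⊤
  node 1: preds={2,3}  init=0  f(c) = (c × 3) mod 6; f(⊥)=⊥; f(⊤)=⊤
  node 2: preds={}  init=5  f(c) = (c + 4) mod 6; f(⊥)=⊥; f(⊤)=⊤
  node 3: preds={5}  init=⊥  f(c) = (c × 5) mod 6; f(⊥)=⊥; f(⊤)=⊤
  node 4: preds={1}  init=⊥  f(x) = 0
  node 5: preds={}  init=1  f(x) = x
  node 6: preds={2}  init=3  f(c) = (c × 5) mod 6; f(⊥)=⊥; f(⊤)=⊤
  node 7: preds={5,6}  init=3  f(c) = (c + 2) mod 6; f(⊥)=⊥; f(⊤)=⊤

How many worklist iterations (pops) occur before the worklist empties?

Iteration log — 10 steps:
  step 1. node 0  ⊔preds=0  new=0  old=⊥  +wl: 
  step 2. node 1  ⊔preds=5  new=⊤  old=0  +wl: 0
  step 3. node 2  ⊔preds=⊥  new=5  stable
  step 4. node 3  ⊔preds=1  new=5  old=⊥  +wl: 1
  step 5. node 4  ⊔preds=⊤  new=0  old=⊥  +wl: 
  step 6. node 5  ⊔preds=⊥  new=1  stable
  step 7. node 6  ⊔preds=5  new=⊤  old=3  +wl: 
  step 8. node 7  ⊔preds=⊤  new=⊤  old=3  +wl: 
  step 9. node 0  ⊔preds=⊤  new=⊤  old=0  +wl: 
  step 10. node 1  ⊔preds=5  new=⊤  stable

Least fixpoint reached:
  node 0: ⊤
  node 1: ⊤
  node 2: 5
  node 3: 5
  node 4: 0
  node 5: 1
  node 6: ⊤
  node 7: ⊤

10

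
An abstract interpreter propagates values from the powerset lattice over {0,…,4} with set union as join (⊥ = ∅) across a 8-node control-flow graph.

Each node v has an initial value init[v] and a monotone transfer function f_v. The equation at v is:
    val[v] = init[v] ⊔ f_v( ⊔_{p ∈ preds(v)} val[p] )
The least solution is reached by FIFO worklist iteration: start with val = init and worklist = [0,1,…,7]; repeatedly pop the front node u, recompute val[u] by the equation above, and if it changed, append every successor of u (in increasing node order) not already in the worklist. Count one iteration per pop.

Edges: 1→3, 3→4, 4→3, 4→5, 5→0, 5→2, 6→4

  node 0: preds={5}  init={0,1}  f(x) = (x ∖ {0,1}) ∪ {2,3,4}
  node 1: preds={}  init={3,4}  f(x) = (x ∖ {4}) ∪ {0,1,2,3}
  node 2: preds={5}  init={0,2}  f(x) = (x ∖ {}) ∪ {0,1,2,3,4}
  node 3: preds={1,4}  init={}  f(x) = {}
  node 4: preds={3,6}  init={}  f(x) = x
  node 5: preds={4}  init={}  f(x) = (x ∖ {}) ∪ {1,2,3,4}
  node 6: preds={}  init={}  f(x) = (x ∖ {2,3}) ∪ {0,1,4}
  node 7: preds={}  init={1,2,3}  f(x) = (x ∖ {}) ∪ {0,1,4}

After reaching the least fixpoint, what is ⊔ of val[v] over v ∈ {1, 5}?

{0,1,2,3,4}

Worklist (15 pops):
  #1 pop 0: in={} → {0,1,2,3,4} (was {0,1}); enqueue []
  #2 pop 1: in={} → {0,1,2,3,4} (was {3,4}); enqueue []
  #3 pop 2: in={} → {0,1,2,3,4} (was {0,2}); enqueue []
  #4 pop 3: in={0,1,2,3,4} → {} (no change)
  #5 pop 4: in={} → {} (no change)
  #6 pop 5: in={} → {1,2,3,4} (was {}); enqueue [0,2]
  #7 pop 6: in={} → {0,1,4} (was {}); enqueue [4]
  #8 pop 7: in={} → {0,1,2,3,4} (was {1,2,3}); enqueue []
  #9 pop 0: in={1,2,3,4} → {0,1,2,3,4} (no change)
  #10 pop 2: in={1,2,3,4} → {0,1,2,3,4} (no change)
  #11 pop 4: in={0,1,4} → {0,1,4} (was {}); enqueue [3,5]
  #12 pop 3: in={0,1,2,3,4} → {} (no change)
  #13 pop 5: in={0,1,4} → {0,1,2,3,4} (was {1,2,3,4}); enqueue [0,2]
  #14 pop 0: in={0,1,2,3,4} → {0,1,2,3,4} (no change)
  #15 pop 2: in={0,1,2,3,4} → {0,1,2,3,4} (no change)

Fixpoint:
  val[0] = {0,1,2,3,4}
  val[1] = {0,1,2,3,4}
  val[2] = {0,1,2,3,4}
  val[3] = {}
  val[4] = {0,1,4}
  val[5] = {0,1,2,3,4}
  val[6] = {0,1,4}
  val[7] = {0,1,2,3,4}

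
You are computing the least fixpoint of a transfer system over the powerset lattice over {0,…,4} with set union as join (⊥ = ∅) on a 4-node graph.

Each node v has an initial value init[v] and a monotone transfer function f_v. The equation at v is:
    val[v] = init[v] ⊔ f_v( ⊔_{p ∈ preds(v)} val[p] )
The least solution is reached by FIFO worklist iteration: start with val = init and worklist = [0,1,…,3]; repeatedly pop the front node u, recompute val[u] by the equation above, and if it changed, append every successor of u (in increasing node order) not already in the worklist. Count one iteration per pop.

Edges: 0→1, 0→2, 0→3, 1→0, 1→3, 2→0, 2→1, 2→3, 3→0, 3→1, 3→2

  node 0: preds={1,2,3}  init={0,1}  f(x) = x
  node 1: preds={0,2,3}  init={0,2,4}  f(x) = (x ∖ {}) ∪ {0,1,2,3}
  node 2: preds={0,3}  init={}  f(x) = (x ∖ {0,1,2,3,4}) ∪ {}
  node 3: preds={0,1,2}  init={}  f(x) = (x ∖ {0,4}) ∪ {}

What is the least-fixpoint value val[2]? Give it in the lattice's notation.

Worklist (8 pops):
  #1 pop 0: in={0,2,4} → {0,1,2,4} (was {0,1}); enqueue []
  #2 pop 1: in={0,1,2,4} → {0,1,2,3,4} (was {0,2,4}); enqueue [0]
  #3 pop 2: in={0,1,2,4} → {} (no change)
  #4 pop 3: in={0,1,2,3,4} → {1,2,3} (was {}); enqueue [1,2]
  #5 pop 0: in={0,1,2,3,4} → {0,1,2,3,4} (was {0,1,2,4}); enqueue [3]
  #6 pop 1: in={0,1,2,3,4} → {0,1,2,3,4} (no change)
  #7 pop 2: in={0,1,2,3,4} → {} (no change)
  #8 pop 3: in={0,1,2,3,4} → {1,2,3} (no change)

Fixpoint:
  val[0] = {0,1,2,3,4}
  val[1] = {0,1,2,3,4}
  val[2] = {}
  val[3] = {1,2,3}

{}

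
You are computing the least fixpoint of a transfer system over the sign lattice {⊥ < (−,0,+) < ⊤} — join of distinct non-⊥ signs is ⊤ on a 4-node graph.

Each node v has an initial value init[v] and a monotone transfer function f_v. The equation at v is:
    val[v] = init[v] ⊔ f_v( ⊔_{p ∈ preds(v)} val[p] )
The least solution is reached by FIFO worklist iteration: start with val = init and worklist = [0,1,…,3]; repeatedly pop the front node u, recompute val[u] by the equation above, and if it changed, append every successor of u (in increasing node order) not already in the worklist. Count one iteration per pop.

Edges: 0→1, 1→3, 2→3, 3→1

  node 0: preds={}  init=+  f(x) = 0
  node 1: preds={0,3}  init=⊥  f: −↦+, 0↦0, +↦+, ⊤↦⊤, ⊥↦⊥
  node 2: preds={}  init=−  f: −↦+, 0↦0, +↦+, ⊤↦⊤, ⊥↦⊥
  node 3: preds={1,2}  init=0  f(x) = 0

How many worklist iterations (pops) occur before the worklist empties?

Worklist (4 pops):
  #1 pop 0: in=⊥ → ⊤ (was +); enqueue []
  #2 pop 1: in=⊤ → ⊤ (was ⊥); enqueue []
  #3 pop 2: in=⊥ → − (no change)
  #4 pop 3: in=⊤ → 0 (no change)

Fixpoint:
  val[0] = ⊤
  val[1] = ⊤
  val[2] = −
  val[3] = 0

4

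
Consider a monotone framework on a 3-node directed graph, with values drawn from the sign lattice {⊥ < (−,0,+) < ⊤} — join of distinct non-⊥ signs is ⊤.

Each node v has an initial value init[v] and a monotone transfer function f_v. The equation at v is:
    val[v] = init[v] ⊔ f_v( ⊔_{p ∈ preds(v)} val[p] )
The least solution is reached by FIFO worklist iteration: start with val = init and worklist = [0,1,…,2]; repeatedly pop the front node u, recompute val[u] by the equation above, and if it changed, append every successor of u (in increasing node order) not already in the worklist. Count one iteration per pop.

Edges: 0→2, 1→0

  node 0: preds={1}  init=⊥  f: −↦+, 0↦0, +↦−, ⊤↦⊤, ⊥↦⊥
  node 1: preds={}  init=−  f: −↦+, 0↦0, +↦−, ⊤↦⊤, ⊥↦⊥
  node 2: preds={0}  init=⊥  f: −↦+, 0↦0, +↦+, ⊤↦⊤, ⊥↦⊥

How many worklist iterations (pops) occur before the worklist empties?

3

Iteration log — 3 steps:
  step 1. node 0  ⊔preds=−  new=+  old=⊥  +wl: 
  step 2. node 1  ⊔preds=⊥  new=−  stable
  step 3. node 2  ⊔preds=+  new=+  old=⊥  +wl: 

Least fixpoint reached:
  node 0: +
  node 1: −
  node 2: +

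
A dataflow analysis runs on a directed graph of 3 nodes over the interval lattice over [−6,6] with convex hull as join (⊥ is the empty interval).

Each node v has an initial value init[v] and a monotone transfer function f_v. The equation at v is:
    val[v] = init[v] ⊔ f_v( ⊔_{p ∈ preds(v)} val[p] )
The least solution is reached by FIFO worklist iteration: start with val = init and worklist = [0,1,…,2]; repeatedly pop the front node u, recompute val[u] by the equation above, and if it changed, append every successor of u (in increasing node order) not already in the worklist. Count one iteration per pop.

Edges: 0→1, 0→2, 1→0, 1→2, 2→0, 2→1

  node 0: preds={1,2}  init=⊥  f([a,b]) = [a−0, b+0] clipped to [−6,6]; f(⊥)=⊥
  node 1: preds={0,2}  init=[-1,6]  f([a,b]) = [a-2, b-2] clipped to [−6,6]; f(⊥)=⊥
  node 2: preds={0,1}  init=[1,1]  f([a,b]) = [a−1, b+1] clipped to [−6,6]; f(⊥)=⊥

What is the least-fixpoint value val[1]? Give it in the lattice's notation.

[-6,6]

Worklist (9 pops):
  #1 pop 0: in=[-1,6] → [-1,6] (was ⊥); enqueue []
  #2 pop 1: in=[-1,6] → [-3,6] (was [-1,6]); enqueue [0]
  #3 pop 2: in=[-3,6] → [-4,6] (was [1,1]); enqueue [1]
  #4 pop 0: in=[-4,6] → [-4,6] (was [-1,6]); enqueue [2]
  #5 pop 1: in=[-4,6] → [-6,6] (was [-3,6]); enqueue [0]
  #6 pop 2: in=[-6,6] → [-6,6] (was [-4,6]); enqueue [1]
  #7 pop 0: in=[-6,6] → [-6,6] (was [-4,6]); enqueue [2]
  #8 pop 1: in=[-6,6] → [-6,6] (no change)
  #9 pop 2: in=[-6,6] → [-6,6] (no change)

Fixpoint:
  val[0] = [-6,6]
  val[1] = [-6,6]
  val[2] = [-6,6]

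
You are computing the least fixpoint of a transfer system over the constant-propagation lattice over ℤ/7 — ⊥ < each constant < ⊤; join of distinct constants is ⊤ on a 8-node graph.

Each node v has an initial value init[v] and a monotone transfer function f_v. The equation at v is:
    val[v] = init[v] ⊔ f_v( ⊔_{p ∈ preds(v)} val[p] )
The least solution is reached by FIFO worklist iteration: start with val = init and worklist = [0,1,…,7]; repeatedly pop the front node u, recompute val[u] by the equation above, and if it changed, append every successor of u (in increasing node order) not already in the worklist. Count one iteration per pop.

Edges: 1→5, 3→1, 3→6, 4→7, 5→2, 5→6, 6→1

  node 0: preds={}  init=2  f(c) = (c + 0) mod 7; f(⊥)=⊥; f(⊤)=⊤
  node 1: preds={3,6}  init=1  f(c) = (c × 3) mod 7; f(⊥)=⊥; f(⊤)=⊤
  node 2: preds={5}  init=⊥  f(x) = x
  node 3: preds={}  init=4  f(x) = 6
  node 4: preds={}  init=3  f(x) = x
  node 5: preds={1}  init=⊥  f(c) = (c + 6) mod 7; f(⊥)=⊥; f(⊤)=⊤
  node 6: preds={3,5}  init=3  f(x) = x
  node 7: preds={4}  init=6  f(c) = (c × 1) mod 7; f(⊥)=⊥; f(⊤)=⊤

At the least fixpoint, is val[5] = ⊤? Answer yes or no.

Worklist (10 pops):
  #1 pop 0: in=⊥ → 2 (no change)
  #2 pop 1: in=⊤ → ⊤ (was 1); enqueue []
  #3 pop 2: in=⊥ → ⊥ (no change)
  #4 pop 3: in=⊥ → ⊤ (was 4); enqueue [1]
  #5 pop 4: in=⊥ → 3 (no change)
  #6 pop 5: in=⊤ → ⊤ (was ⊥); enqueue [2]
  #7 pop 6: in=⊤ → ⊤ (was 3); enqueue []
  #8 pop 7: in=3 → ⊤ (was 6); enqueue []
  #9 pop 1: in=⊤ → ⊤ (no change)
  #10 pop 2: in=⊤ → ⊤ (was ⊥); enqueue []

Fixpoint:
  val[0] = 2
  val[1] = ⊤
  val[2] = ⊤
  val[3] = ⊤
  val[4] = 3
  val[5] = ⊤
  val[6] = ⊤
  val[7] = ⊤

yes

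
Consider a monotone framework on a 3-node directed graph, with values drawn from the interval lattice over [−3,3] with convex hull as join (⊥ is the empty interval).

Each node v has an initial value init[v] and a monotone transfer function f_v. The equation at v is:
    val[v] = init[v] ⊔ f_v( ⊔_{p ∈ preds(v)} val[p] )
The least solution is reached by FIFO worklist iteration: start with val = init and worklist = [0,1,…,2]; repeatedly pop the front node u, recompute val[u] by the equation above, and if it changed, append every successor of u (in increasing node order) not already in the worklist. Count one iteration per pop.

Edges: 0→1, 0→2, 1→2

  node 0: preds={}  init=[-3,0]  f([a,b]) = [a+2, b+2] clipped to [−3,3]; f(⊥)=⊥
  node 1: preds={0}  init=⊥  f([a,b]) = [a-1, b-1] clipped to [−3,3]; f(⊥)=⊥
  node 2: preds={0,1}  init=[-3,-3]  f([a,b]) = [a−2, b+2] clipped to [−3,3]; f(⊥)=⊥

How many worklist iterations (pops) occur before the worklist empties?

3

Worklist (3 pops):
  #1 pop 0: in=⊥ → [-3,0] (no change)
  #2 pop 1: in=[-3,0] → [-3,-1] (was ⊥); enqueue []
  #3 pop 2: in=[-3,0] → [-3,2] (was [-3,-3]); enqueue []

Fixpoint:
  val[0] = [-3,0]
  val[1] = [-3,-1]
  val[2] = [-3,2]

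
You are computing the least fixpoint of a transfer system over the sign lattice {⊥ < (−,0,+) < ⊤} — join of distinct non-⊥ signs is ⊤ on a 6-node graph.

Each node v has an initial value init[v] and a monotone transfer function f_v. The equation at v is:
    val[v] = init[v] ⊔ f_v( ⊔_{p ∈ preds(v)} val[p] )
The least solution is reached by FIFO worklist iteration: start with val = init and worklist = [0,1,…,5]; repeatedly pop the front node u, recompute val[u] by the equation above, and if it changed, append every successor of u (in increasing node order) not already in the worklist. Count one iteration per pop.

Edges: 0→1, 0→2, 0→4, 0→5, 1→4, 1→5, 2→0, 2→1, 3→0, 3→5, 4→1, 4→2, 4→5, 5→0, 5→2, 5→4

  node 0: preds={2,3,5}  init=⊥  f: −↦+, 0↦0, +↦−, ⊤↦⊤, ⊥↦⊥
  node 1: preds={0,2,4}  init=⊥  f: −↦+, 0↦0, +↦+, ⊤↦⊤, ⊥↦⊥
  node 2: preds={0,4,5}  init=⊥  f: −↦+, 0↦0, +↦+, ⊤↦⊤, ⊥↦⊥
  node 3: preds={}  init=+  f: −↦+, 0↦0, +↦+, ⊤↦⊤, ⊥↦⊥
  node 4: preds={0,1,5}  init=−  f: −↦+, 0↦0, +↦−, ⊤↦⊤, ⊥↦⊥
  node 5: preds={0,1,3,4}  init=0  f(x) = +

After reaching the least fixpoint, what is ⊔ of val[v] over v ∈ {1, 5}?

⊤

Worklist (10 pops):
  #1 pop 0: in=⊤ → ⊤ (was ⊥); enqueue []
  #2 pop 1: in=⊤ → ⊤ (was ⊥); enqueue []
  #3 pop 2: in=⊤ → ⊤ (was ⊥); enqueue [0,1]
  #4 pop 3: in=⊥ → + (no change)
  #5 pop 4: in=⊤ → ⊤ (was −); enqueue [2]
  #6 pop 5: in=⊤ → ⊤ (was 0); enqueue [4]
  #7 pop 0: in=⊤ → ⊤ (no change)
  #8 pop 1: in=⊤ → ⊤ (no change)
  #9 pop 2: in=⊤ → ⊤ (no change)
  #10 pop 4: in=⊤ → ⊤ (no change)

Fixpoint:
  val[0] = ⊤
  val[1] = ⊤
  val[2] = ⊤
  val[3] = +
  val[4] = ⊤
  val[5] = ⊤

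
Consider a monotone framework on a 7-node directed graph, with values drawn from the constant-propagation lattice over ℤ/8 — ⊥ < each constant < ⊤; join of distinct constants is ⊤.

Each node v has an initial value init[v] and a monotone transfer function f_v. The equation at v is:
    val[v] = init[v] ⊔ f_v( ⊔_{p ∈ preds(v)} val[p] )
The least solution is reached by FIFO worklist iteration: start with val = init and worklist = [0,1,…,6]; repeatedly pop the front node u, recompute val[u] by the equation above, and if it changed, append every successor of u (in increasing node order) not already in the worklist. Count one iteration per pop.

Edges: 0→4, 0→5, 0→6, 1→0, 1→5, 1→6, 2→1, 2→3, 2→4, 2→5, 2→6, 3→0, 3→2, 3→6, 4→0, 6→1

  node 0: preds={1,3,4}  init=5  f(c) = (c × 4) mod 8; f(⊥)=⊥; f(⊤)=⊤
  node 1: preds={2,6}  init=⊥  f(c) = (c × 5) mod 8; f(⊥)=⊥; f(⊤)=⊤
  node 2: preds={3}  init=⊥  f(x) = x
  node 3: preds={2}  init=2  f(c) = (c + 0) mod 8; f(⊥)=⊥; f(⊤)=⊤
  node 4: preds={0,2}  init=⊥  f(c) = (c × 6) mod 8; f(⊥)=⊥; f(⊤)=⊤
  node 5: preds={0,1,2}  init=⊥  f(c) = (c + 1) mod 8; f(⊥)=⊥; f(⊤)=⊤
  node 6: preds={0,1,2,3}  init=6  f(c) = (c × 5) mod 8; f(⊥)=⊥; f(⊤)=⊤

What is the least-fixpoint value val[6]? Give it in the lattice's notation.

Iteration log — 12 steps:
  step 1. node 0  ⊔preds=2  new=⊤  old=5  +wl: 
  step 2. node 1  ⊔preds=6  new=6  old=⊥  +wl: 0
  step 3. node 2  ⊔preds=2  new=2  old=⊥  +wl: 1
  step 4. node 3  ⊔preds=2  new=2  stable
  step 5. node 4  ⊔preds=⊤  new=⊤  old=⊥  +wl: 
  step 6. node 5  ⊔preds=⊤  new=⊤  old=⊥  +wl: 
  step 7. node 6  ⊔preds=⊤  new=⊤  old=6  +wl: 
  step 8. node 0  ⊔preds=⊤  new=⊤  stable
  step 9. node 1  ⊔preds=⊤  new=⊤  old=6  +wl: 0,5,6
  step 10. node 0  ⊔preds=⊤  new=⊤  stable
  step 11. node 5  ⊔preds=⊤  new=⊤  stable
  step 12. node 6  ⊔preds=⊤  new=⊤  stable

Least fixpoint reached:
  node 0: ⊤
  node 1: ⊤
  node 2: 2
  node 3: 2
  node 4: ⊤
  node 5: ⊤
  node 6: ⊤

⊤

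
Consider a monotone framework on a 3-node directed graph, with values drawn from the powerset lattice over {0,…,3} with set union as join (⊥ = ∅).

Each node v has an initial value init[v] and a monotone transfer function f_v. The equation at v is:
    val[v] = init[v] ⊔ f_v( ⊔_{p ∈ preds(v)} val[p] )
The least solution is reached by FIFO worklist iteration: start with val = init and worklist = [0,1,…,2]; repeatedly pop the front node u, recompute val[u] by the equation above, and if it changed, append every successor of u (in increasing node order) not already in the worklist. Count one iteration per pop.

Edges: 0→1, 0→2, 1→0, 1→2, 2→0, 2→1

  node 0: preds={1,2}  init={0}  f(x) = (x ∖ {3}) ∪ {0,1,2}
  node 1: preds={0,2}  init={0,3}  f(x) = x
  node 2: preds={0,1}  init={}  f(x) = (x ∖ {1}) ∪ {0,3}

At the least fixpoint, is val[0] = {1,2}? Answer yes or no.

Worklist (5 pops):
  #1 pop 0: in={0,3} → {0,1,2} (was {0}); enqueue []
  #2 pop 1: in={0,1,2} → {0,1,2,3} (was {0,3}); enqueue [0]
  #3 pop 2: in={0,1,2,3} → {0,2,3} (was {}); enqueue [1]
  #4 pop 0: in={0,1,2,3} → {0,1,2} (no change)
  #5 pop 1: in={0,1,2,3} → {0,1,2,3} (no change)

Fixpoint:
  val[0] = {0,1,2}
  val[1] = {0,1,2,3}
  val[2] = {0,2,3}

no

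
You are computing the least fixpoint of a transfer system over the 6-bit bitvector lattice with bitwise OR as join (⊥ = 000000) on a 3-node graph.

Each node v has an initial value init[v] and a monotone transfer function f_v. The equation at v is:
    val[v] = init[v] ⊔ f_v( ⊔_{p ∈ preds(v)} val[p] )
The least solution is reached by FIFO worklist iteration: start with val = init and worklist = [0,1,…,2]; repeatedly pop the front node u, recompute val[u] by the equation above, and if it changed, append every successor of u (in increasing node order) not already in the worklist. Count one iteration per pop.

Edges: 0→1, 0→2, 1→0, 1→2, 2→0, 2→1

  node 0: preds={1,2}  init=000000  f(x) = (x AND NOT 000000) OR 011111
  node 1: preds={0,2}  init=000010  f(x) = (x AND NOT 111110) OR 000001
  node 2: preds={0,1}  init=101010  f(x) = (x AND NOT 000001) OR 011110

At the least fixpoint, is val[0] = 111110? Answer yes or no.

no

Iteration log — 5 steps:
  step 1. node 0  ⊔preds=101010  new=111111  old=000000  +wl: 
  step 2. node 1  ⊔preds=111111  new=000011  old=000010  +wl: 0
  step 3. node 2  ⊔preds=111111  new=111110  old=101010  +wl: 1
  step 4. node 0  ⊔preds=111111  new=111111  stable
  step 5. node 1  ⊔preds=111111  new=000011  stable

Least fixpoint reached:
  node 0: 111111
  node 1: 000011
  node 2: 111110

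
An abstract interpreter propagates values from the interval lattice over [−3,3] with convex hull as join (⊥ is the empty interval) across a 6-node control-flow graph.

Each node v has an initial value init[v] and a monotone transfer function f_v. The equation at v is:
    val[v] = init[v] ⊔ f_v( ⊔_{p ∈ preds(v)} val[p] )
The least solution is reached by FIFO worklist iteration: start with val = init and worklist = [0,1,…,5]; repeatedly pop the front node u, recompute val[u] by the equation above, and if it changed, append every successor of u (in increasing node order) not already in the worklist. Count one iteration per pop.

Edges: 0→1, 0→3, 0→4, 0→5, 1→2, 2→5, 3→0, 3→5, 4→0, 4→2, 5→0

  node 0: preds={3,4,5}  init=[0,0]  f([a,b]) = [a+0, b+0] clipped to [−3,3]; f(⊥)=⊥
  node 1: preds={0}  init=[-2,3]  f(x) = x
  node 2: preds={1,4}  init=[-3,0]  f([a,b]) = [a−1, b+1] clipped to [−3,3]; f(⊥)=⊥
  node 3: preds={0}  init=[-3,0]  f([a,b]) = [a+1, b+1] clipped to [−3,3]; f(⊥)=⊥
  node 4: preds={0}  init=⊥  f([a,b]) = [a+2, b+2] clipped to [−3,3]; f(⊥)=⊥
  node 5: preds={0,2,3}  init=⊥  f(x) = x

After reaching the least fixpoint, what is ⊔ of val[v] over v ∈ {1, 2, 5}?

[-3,3]

Trace (14 dequeues):
  [1] u=0 | in [-3,0] | out [-3,0] | prev [0,0] | push {}
  [2] u=1 | in [-3,0] | out [-3,3] | prev [-2,3] | push {}
  [3] u=2 | in [-3,3] | out [-3,3] | prev [-3,0] | push {}
  [4] u=3 | in [-3,0] | out [-3,1] | prev [-3,0] | push {0}
  [5] u=4 | in [-3,0] | out [-1,2] | prev ⊥ | push {2}
  [6] u=5 | in [-3,3] | out [-3,3] | prev ⊥ | push {}
  [7] u=0 | in [-3,3] | out [-3,3] | prev [-3,0] | push {1,3,4,5}
  [8] u=2 | in [-3,3] | out [-3,3] | ==
  [9] u=1 | in [-3,3] | out [-3,3] | ==
  [10] u=3 | in [-3,3] | out [-3,3] | prev [-3,1] | push {0}
  [11] u=4 | in [-3,3] | out [-1,3] | prev [-1,2] | push {2}
  [12] u=5 | in [-3,3] | out [-3,3] | ==
  [13] u=0 | in [-3,3] | out [-3,3] | ==
  [14] u=2 | in [-3,3] | out [-3,3] | ==

Converged values:
  [0] [-3,3]
  [1] [-3,3]
  [2] [-3,3]
  [3] [-3,3]
  [4] [-1,3]
  [5] [-3,3]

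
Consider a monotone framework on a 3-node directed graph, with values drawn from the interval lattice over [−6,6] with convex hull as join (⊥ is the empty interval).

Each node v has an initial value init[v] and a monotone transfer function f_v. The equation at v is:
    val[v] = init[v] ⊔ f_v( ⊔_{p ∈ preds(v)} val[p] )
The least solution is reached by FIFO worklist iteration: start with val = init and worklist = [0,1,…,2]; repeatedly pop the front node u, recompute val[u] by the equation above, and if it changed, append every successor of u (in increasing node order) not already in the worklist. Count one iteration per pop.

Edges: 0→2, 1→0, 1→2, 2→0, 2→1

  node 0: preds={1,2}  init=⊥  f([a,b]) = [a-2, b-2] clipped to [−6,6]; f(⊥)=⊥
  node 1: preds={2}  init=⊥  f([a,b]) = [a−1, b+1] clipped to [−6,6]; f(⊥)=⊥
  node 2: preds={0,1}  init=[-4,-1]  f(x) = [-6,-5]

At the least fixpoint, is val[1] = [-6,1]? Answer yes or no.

Iteration log — 7 steps:
  step 1. node 0  ⊔preds=[-4,-1]  new=[-6,-3]  old=⊥  +wl: 
  step 2. node 1  ⊔preds=[-4,-1]  new=[-5,0]  old=⊥  +wl: 0
  step 3. node 2  ⊔preds=[-6,0]  new=[-6,-1]  old=[-4,-1]  +wl: 1
  step 4. node 0  ⊔preds=[-6,0]  new=[-6,-2]  old=[-6,-3]  +wl: 2
  step 5. node 1  ⊔preds=[-6,-1]  new=[-6,0]  old=[-5,0]  +wl: 0
  step 6. node 2  ⊔preds=[-6,0]  new=[-6,-1]  stable
  step 7. node 0  ⊔preds=[-6,0]  new=[-6,-2]  stable

Least fixpoint reached:
  node 0: [-6,-2]
  node 1: [-6,0]
  node 2: [-6,-1]

no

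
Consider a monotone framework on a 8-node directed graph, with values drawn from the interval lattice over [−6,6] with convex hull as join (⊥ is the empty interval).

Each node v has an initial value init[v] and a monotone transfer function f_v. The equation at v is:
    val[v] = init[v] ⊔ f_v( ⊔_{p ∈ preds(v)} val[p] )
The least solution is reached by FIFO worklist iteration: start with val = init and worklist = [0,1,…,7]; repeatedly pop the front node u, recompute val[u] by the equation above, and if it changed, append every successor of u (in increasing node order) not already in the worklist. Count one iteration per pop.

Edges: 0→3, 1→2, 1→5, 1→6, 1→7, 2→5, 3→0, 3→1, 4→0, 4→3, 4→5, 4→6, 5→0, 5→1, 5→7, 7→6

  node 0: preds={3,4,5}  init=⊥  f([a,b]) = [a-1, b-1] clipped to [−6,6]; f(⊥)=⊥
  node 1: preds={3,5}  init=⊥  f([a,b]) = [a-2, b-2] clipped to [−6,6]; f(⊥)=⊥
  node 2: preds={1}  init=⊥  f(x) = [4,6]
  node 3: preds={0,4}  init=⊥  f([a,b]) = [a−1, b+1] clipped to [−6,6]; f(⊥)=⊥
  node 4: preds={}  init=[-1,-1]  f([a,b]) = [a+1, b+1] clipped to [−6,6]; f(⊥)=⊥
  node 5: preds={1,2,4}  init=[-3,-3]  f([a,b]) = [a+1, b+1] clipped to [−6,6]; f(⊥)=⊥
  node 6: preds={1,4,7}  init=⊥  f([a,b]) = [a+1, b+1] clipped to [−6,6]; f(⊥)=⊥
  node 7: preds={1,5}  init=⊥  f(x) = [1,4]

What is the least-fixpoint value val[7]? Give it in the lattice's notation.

Iteration log — 17 steps:
  step 1. node 0  ⊔preds=[-3,-1]  new=[-4,-2]  old=⊥  +wl: 
  step 2. node 1  ⊔preds=[-3,-3]  new=[-5,-5]  old=⊥  +wl: 
  step 3. node 2  ⊔preds=[-5,-5]  new=[4,6]  old=⊥  +wl: 
  step 4. node 3  ⊔preds=[-4,-1]  new=[-5,0]  old=⊥  +wl: 0,1
  step 5. node 4  ⊔preds=⊥  new=[-1,-1]  stable
  step 6. node 5  ⊔preds=[-5,6]  new=[-4,6]  old=[-3,-3]  +wl: 
  step 7. node 6  ⊔preds=[-5,-1]  new=[-4,0]  old=⊥  +wl: 
  step 8. node 7  ⊔preds=[-5,6]  new=[1,4]  old=⊥  +wl: 6
  step 9. node 0  ⊔preds=[-5,6]  new=[-6,5]  old=[-4,-2]  +wl: 3
  step 10. node 1  ⊔preds=[-5,6]  new=[-6,4]  old=[-5,-5]  +wl: 2,5,7
  step 11. node 6  ⊔preds=[-6,4]  new=[-5,5]  old=[-4,0]  +wl: 
  step 12. node 3  ⊔preds=[-6,5]  new=[-6,6]  old=[-5,0]  +wl: 0,1
  step 13. node 2  ⊔preds=[-6,4]  new=[4,6]  stable
  step 14. node 5  ⊔preds=[-6,6]  new=[-5,6]  old=[-4,6]  +wl: 
  step 15. node 7  ⊔preds=[-6,6]  new=[1,4]  stable
  step 16. node 0  ⊔preds=[-6,6]  new=[-6,5]  stable
  step 17. node 1  ⊔preds=[-6,6]  new=[-6,4]  stable

Least fixpoint reached:
  node 0: [-6,5]
  node 1: [-6,4]
  node 2: [4,6]
  node 3: [-6,6]
  node 4: [-1,-1]
  node 5: [-5,6]
  node 6: [-5,5]
  node 7: [1,4]

[1,4]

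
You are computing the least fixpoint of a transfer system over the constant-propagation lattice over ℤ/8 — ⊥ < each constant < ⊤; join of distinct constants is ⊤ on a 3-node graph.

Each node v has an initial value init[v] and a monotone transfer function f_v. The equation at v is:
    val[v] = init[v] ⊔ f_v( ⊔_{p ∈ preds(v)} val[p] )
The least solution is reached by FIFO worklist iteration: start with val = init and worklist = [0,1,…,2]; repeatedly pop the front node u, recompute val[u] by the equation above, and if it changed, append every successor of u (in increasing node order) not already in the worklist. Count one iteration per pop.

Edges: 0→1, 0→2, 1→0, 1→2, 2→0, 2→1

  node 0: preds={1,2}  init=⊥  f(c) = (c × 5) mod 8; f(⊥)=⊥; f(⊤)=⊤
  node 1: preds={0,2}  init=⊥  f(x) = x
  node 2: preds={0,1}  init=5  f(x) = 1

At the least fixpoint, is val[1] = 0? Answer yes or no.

Worklist (6 pops):
  #1 pop 0: in=5 → 1 (was ⊥); enqueue []
  #2 pop 1: in=⊤ → ⊤ (was ⊥); enqueue [0]
  #3 pop 2: in=⊤ → ⊤ (was 5); enqueue [1]
  #4 pop 0: in=⊤ → ⊤ (was 1); enqueue [2]
  #5 pop 1: in=⊤ → ⊤ (no change)
  #6 pop 2: in=⊤ → ⊤ (no change)

Fixpoint:
  val[0] = ⊤
  val[1] = ⊤
  val[2] = ⊤

no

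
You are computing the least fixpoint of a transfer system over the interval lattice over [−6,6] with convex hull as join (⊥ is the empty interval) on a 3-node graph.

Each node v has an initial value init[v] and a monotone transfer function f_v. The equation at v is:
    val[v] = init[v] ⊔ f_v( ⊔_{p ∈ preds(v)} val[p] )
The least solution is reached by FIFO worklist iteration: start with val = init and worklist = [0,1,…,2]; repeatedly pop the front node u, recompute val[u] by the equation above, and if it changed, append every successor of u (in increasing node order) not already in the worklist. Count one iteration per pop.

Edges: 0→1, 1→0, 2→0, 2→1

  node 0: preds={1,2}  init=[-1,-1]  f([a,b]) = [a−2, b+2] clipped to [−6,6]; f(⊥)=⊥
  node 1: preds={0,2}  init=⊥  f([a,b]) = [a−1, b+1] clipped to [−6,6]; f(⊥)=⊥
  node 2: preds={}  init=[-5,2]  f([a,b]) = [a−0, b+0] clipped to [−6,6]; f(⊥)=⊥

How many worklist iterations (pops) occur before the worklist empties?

6

Trace (6 dequeues):
  [1] u=0 | in [-5,2] | out [-6,4] | prev [-1,-1] | push {}
  [2] u=1 | in [-6,4] | out [-6,5] | prev ⊥ | push {0}
  [3] u=2 | in ⊥ | out [-5,2] | ==
  [4] u=0 | in [-6,5] | out [-6,6] | prev [-6,4] | push {1}
  [5] u=1 | in [-6,6] | out [-6,6] | prev [-6,5] | push {0}
  [6] u=0 | in [-6,6] | out [-6,6] | ==

Converged values:
  [0] [-6,6]
  [1] [-6,6]
  [2] [-5,2]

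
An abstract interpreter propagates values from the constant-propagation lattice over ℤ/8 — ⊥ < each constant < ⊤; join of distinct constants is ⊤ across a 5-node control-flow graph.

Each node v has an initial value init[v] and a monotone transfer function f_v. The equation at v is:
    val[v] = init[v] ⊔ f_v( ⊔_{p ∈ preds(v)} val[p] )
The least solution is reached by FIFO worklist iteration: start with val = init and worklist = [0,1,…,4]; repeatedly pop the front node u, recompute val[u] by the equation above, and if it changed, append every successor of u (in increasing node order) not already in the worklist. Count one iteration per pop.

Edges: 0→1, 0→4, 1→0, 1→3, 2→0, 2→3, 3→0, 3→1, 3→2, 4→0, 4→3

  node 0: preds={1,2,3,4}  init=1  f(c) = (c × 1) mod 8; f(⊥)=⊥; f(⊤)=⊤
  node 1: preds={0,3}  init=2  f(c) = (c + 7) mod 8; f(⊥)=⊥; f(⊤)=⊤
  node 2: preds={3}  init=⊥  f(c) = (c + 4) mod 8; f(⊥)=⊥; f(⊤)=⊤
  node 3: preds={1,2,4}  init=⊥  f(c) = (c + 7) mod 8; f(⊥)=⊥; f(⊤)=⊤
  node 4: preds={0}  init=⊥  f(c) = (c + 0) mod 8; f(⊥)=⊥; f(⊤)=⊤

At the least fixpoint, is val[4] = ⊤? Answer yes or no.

yes

Iteration log — 10 steps:
  step 1. node 0  ⊔preds=2  new=⊤  old=1  +wl: 
  step 2. node 1  ⊔preds=⊤  new=⊤  old=2  +wl: 0
  step 3. node 2  ⊔preds=⊥  new=⊥  stable
  step 4. node 3  ⊔preds=⊤  new=⊤  old=⊥  +wl: 1,2
  step 5. node 4  ⊔preds=⊤  new=⊤  old=⊥  +wl: 3
  step 6. node 0  ⊔preds=⊤  new=⊤  stable
  step 7. node 1  ⊔preds=⊤  new=⊤  stable
  step 8. node 2  ⊔preds=⊤  new=⊤  old=⊥  +wl: 0
  step 9. node 3  ⊔preds=⊤  new=⊤  stable
  step 10. node 0  ⊔preds=⊤  new=⊤  stable

Least fixpoint reached:
  node 0: ⊤
  node 1: ⊤
  node 2: ⊤
  node 3: ⊤
  node 4: ⊤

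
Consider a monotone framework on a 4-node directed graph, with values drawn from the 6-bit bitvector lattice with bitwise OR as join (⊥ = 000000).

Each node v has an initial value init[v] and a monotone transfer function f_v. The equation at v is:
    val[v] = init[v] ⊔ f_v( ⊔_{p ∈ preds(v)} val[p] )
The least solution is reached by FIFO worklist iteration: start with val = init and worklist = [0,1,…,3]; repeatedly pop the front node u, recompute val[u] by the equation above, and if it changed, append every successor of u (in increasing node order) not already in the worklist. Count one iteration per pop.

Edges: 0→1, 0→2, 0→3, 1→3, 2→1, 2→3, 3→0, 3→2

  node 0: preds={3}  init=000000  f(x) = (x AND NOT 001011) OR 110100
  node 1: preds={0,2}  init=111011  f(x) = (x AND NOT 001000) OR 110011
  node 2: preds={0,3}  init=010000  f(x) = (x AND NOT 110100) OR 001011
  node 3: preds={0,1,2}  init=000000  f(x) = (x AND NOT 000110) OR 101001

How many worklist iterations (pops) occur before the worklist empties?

Iteration log — 7 steps:
  step 1. node 0  ⊔preds=000000  new=110100  old=000000  +wl: 
  step 2. node 1  ⊔preds=110100  new=111111  old=111011  +wl: 
  step 3. node 2  ⊔preds=110100  new=011011  old=010000  +wl: 1
  step 4. node 3  ⊔preds=111111  new=111001  old=000000  +wl: 0,2
  step 5. node 1  ⊔preds=111111  new=111111  stable
  step 6. node 0  ⊔preds=111001  new=110100  stable
  step 7. node 2  ⊔preds=111101  new=011011  stable

Least fixpoint reached:
  node 0: 110100
  node 1: 111111
  node 2: 011011
  node 3: 111001

7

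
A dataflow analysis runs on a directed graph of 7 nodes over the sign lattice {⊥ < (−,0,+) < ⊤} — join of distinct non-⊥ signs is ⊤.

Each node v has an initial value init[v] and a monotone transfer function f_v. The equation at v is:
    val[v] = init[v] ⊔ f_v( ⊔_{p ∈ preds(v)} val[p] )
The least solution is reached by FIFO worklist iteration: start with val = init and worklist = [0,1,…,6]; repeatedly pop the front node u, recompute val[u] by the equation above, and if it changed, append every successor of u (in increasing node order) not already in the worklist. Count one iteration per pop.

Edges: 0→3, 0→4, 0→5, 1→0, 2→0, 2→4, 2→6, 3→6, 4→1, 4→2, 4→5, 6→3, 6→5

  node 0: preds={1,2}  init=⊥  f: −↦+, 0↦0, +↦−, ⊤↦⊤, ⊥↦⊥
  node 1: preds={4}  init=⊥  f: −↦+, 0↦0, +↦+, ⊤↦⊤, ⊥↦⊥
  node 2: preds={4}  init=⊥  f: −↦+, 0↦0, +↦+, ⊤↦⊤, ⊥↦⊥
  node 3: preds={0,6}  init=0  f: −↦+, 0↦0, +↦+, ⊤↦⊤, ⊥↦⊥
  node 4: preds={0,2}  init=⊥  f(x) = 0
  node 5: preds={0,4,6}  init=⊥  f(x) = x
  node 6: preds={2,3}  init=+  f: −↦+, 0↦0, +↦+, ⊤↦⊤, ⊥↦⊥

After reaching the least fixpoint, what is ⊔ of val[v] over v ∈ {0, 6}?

Iteration log — 16 steps:
  step 1. node 0  ⊔preds=⊥  new=⊥  stable
  step 2. node 1  ⊔preds=⊥  new=⊥  stable
  step 3. node 2  ⊔preds=⊥  new=⊥  stable
  step 4. node 3  ⊔preds=+  new=⊤  old=0  +wl: 
  step 5. node 4  ⊔preds=⊥  new=0  old=⊥  +wl: 1,2
  step 6. node 5  ⊔preds=⊤  new=⊤  old=⊥  +wl: 
  step 7. node 6  ⊔preds=⊤  new=⊤  old=+  +wl: 3,5
  step 8. node 1  ⊔preds=0  new=0  old=⊥  +wl: 0
  step 9. node 2  ⊔preds=0  new=0  old=⊥  +wl: 4,6
  step 10. node 3  ⊔preds=⊤  new=⊤  stable
  step 11. node 5  ⊔preds=⊤  new=⊤  stable
  step 12. node 0  ⊔preds=0  new=0  old=⊥  +wl: 3,5
  step 13. node 4  ⊔preds=0  new=0  stable
  step 14. node 6  ⊔preds=⊤  new=⊤  stable
  step 15. node 3  ⊔preds=⊤  new=⊤  stable
  step 16. node 5  ⊔preds=⊤  new=⊤  stable

Least fixpoint reached:
  node 0: 0
  node 1: 0
  node 2: 0
  node 3: ⊤
  node 4: 0
  node 5: ⊤
  node 6: ⊤

⊤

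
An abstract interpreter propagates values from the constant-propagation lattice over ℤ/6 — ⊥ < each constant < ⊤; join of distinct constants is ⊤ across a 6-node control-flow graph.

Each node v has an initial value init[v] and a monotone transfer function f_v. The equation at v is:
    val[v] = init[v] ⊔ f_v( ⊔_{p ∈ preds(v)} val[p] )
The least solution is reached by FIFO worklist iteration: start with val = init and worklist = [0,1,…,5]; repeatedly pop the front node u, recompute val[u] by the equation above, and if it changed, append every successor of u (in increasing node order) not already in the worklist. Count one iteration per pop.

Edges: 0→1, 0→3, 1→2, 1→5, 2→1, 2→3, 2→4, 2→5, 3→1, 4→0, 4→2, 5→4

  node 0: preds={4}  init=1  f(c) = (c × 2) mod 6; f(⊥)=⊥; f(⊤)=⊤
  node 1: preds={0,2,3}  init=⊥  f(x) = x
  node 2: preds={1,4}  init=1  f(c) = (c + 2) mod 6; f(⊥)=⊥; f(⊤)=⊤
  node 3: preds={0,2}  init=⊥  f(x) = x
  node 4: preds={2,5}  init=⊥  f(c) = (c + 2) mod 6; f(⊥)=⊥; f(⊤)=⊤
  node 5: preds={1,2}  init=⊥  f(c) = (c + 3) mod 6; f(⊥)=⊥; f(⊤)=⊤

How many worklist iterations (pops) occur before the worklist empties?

Trace (13 dequeues):
  [1] u=0 | in ⊥ | out 1 | ==
  [2] u=1 | in 1 | out 1 | prev ⊥ | push {}
  [3] u=2 | in 1 | out ⊤ | prev 1 | push {1}
  [4] u=3 | in ⊤ | out ⊤ | prev ⊥ | push {}
  [5] u=4 | in ⊤ | out ⊤ | prev ⊥ | push {0,2}
  [6] u=5 | in ⊤ | out ⊤ | prev ⊥ | push {4}
  [7] u=1 | in ⊤ | out ⊤ | prev 1 | push {5}
  [8] u=0 | in ⊤ | out ⊤ | prev 1 | push {1,3}
  [9] u=2 | in ⊤ | out ⊤ | ==
  [10] u=4 | in ⊤ | out ⊤ | ==
  [11] u=5 | in ⊤ | out ⊤ | ==
  [12] u=1 | in ⊤ | out ⊤ | ==
  [13] u=3 | in ⊤ | out ⊤ | ==

Converged values:
  [0] ⊤
  [1] ⊤
  [2] ⊤
  [3] ⊤
  [4] ⊤
  [5] ⊤

13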